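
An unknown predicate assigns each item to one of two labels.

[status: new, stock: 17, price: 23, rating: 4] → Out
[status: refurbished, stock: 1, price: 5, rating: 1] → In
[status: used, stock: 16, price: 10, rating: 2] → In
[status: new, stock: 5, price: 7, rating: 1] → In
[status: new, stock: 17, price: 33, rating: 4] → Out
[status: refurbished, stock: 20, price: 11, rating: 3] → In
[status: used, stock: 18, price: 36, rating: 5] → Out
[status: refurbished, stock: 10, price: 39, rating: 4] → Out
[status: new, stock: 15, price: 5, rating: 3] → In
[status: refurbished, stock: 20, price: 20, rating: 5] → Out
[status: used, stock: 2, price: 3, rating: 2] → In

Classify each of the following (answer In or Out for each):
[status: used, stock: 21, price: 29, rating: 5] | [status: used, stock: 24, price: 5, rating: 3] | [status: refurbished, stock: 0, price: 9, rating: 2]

'In' ⟺ price ≤ 11.
[status: used, stock: 21, price: 29, rating: 5] — price = 29, hence Out.
[status: used, stock: 24, price: 5, rating: 3] — price = 5, hence In.
[status: refurbished, stock: 0, price: 9, rating: 2] — price = 9, hence In.

Out, In, In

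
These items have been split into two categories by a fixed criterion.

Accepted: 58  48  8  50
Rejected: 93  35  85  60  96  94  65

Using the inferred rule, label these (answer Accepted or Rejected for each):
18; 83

The rule appears to be: even AND at most 58.
Accepted: 18, since 18 is even, 18 ≤ 58.
Rejected: 83, since 83 is odd, 83 > 58.

Accepted, Rejected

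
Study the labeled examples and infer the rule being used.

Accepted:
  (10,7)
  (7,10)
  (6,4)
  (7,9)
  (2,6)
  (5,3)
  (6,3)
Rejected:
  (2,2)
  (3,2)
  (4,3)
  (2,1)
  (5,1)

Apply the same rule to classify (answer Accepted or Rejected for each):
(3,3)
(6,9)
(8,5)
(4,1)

The classifier is using: sum ≥ 8.
(3,3): 3+3 = 6, fails this test → Rejected.
(6,9): 6+9 = 15, has this property → Accepted.
(8,5): 8+5 = 13, has this property → Accepted.
(4,1): 4+1 = 5, fails this test → Rejected.

Rejected, Accepted, Accepted, Rejected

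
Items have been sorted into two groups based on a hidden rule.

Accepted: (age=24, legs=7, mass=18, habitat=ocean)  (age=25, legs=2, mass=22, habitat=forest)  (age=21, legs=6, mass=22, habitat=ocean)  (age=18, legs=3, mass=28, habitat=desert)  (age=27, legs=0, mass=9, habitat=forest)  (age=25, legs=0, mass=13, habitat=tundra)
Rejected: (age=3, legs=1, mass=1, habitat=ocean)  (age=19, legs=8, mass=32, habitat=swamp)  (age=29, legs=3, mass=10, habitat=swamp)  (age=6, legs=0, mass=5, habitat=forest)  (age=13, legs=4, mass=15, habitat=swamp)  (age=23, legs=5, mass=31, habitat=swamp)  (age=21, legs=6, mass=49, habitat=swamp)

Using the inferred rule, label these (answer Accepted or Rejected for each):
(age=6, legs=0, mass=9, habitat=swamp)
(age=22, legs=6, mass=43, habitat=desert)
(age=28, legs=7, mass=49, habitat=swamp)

The common property of the 'Accepted' items is: habitat is not swamp AND age ≥ 13. No 'Rejected' item has it.
(age=6, legs=0, mass=9, habitat=swamp): habitat is swamp, age = 6 — doesn't qualify, so Rejected. (age=22, legs=6, mass=43, habitat=desert): habitat is desert, age = 22 — matches, so Accepted. (age=28, legs=7, mass=49, habitat=swamp): habitat is swamp, age = 28 — doesn't qualify, so Rejected.

Rejected, Accepted, Rejected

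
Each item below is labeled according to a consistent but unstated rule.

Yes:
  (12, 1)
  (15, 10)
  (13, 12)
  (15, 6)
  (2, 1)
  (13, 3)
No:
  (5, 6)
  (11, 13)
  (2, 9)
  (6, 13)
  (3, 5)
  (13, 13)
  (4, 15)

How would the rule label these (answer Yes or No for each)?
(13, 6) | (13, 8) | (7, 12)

Yes, Yes, No

Checking candidate rules against both groups, what survives is: first > second.
(13, 6) → 13 > 6 → Yes. (13, 8) → 13 > 8 → Yes. (7, 12) → 7 < 12 → No.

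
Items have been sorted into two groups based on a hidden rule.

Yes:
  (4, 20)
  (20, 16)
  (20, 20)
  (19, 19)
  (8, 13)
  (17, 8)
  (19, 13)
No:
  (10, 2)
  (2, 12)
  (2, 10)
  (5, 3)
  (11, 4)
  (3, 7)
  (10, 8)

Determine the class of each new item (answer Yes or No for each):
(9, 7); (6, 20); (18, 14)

No, Yes, Yes

The distinguishing property — sum ≥ 21 — holds for all the 'Yes' cases and none of the 'No' cases.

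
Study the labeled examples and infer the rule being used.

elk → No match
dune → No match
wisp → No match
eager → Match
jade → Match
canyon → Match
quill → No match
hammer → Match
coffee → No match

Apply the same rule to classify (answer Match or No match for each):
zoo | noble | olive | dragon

Comparing the two groups points to one rule — contains 'a'.
No match: zoo, since no 'a'. No match: noble, since no 'a'. No match: olive, since no 'a'. Match: dragon, since has 'a'.

No match, No match, No match, Match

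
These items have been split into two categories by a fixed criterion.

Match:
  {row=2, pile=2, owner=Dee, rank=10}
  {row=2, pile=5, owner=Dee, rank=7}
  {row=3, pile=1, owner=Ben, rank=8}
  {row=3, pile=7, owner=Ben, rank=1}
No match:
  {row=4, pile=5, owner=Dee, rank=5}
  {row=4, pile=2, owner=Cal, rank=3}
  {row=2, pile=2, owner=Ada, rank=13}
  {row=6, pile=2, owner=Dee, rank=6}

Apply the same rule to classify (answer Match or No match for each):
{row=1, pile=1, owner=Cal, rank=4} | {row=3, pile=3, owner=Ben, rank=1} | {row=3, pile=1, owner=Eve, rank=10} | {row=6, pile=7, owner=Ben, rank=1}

Match, Match, Match, No match

'Match' ⟺ row ≤ 3 AND rank ≤ 10.
{row=1, pile=1, owner=Cal, rank=4} — row = 1, rank = 4, hence Match. {row=3, pile=3, owner=Ben, rank=1} — row = 3, rank = 1, hence Match. {row=3, pile=1, owner=Eve, rank=10} — row = 3, rank = 10, hence Match. {row=6, pile=7, owner=Ben, rank=1} — row = 6, rank = 1, hence No match.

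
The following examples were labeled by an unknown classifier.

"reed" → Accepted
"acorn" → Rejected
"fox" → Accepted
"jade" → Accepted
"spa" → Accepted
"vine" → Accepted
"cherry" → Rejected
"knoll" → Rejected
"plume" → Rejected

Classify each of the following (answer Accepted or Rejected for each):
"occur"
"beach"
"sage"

The common property of the 'Accepted' items is: length ≤ 4. No 'Rejected' item has it.
"occur": length 5, does not pass → Rejected. "beach": length 5, does not pass → Rejected. "sage": length 4, qualifies → Accepted.

Rejected, Rejected, Accepted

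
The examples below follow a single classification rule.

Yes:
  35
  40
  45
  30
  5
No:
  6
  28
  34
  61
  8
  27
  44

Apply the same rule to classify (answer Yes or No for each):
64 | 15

No, Yes

Every 'Yes' example satisfies: multiple of 5. None of the 'No' examples do.
64: No (64 = 5·12 + 4).
15: Yes (15 = 5·3).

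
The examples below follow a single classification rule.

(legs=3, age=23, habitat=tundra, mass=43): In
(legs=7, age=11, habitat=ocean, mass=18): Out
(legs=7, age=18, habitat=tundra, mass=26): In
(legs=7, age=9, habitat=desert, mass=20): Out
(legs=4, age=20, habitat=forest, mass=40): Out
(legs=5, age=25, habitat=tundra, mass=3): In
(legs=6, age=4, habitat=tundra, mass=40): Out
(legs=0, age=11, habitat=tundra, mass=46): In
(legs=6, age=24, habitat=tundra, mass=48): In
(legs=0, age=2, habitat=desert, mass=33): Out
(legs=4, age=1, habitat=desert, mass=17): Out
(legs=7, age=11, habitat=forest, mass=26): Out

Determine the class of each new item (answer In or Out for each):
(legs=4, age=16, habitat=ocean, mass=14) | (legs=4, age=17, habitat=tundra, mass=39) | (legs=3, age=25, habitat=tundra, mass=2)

Out, In, In

The distinguishing property — habitat is tundra AND age ≥ 9 — holds for all the 'In' cases and none of the 'Out' cases.
(legs=4, age=16, habitat=ocean, mass=14) → habitat is ocean, age = 16 → Out. (legs=4, age=17, habitat=tundra, mass=39) → habitat is tundra, age = 17 → In. (legs=3, age=25, habitat=tundra, mass=2) → habitat is tundra, age = 25 → In.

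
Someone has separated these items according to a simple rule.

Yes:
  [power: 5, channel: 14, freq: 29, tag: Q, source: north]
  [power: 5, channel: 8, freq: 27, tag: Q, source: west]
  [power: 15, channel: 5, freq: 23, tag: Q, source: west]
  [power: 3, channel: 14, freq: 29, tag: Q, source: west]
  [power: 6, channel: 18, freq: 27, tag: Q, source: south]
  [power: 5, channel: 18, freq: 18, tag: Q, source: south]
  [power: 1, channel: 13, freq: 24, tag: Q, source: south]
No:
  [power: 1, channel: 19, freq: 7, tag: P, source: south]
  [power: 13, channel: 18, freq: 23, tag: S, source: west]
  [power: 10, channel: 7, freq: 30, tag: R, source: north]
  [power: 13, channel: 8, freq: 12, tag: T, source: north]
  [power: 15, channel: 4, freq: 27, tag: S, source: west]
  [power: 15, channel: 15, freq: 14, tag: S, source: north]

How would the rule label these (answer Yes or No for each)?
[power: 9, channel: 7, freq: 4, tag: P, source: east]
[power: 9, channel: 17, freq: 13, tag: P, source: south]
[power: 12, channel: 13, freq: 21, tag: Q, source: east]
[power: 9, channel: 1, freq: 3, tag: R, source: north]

No, No, Yes, No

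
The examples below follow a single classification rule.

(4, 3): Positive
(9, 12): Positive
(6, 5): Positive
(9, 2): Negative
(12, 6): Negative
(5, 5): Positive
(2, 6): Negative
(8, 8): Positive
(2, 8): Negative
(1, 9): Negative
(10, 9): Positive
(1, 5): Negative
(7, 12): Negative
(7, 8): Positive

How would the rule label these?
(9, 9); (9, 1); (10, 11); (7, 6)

Positive, Negative, Positive, Positive

The classifier is using: |first − second| ≤ 3.
(9, 9) → |9−9| = 0 → Positive.
(9, 1) → |9−1| = 8 → Negative.
(10, 11) → |10−11| = 1 → Positive.
(7, 6) → |7−6| = 1 → Positive.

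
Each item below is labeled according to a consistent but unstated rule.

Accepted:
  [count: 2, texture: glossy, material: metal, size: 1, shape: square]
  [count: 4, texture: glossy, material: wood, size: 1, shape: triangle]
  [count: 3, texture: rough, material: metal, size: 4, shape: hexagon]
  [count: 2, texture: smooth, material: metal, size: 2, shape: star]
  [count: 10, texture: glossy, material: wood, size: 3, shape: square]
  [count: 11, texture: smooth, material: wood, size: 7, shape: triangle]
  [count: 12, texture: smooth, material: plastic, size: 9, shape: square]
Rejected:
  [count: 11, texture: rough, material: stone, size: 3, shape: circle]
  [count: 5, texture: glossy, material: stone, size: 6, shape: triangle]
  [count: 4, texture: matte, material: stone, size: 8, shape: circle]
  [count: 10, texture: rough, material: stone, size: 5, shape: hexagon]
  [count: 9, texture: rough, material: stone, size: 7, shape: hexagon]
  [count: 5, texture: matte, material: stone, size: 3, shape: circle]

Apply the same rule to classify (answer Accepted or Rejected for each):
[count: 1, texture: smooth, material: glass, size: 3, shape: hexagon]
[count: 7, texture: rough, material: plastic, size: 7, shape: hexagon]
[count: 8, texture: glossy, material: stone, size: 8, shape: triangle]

Accepted, Accepted, Rejected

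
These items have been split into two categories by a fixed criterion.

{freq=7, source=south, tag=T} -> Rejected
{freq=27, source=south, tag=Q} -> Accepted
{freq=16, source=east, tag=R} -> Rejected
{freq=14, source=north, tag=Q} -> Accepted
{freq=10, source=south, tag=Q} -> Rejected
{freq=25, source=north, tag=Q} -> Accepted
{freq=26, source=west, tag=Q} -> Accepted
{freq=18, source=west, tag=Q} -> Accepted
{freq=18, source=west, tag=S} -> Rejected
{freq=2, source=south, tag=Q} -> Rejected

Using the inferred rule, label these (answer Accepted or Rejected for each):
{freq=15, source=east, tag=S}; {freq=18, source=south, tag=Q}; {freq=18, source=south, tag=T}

Rejected, Accepted, Rejected

'Accepted' ⟺ tag is Q AND freq ≥ 14.
{freq=15, source=east, tag=S} → tag is S, freq = 15 → Rejected.
{freq=18, source=south, tag=Q} → tag is Q, freq = 18 → Accepted.
{freq=18, source=south, tag=T} → tag is T, freq = 18 → Rejected.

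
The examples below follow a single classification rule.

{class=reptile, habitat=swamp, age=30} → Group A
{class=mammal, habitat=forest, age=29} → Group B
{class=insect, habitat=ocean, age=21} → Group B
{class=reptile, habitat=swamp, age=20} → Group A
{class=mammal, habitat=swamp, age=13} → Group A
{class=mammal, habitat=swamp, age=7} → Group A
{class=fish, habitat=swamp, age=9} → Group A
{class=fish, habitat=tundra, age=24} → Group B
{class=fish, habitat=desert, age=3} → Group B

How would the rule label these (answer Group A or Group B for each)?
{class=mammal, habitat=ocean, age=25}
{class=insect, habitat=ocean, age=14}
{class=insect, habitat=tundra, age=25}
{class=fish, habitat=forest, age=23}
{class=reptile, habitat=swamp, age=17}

Group B, Group B, Group B, Group B, Group A

All 'Group A' examples share one property — habitat is swamp — and every 'Group B' example lacks it.
{class=mammal, habitat=ocean, age=25}: habitat is ocean, fails the rule → Group B.
{class=insect, habitat=ocean, age=14}: habitat is ocean, fails the rule → Group B.
{class=insect, habitat=tundra, age=25}: habitat is tundra, fails the rule → Group B.
{class=fish, habitat=forest, age=23}: habitat is forest, fails the rule → Group B.
{class=reptile, habitat=swamp, age=17}: habitat is swamp, qualifies → Group A.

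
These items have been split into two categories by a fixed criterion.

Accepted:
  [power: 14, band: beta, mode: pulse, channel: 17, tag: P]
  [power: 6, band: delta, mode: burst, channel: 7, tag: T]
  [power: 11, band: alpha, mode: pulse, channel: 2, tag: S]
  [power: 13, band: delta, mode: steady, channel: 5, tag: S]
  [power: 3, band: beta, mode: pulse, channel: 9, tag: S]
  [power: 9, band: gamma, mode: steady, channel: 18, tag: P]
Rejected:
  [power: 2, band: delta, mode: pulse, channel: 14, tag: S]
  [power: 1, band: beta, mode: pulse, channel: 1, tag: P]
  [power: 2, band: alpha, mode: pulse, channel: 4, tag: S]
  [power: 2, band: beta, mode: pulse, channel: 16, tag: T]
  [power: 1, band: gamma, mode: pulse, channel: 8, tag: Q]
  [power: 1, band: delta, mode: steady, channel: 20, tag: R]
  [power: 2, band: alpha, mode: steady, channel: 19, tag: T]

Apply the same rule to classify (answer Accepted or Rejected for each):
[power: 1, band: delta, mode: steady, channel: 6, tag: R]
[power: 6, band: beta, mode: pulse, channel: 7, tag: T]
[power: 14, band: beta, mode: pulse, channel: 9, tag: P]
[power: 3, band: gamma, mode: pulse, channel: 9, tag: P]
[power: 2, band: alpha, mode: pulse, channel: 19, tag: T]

Rejected, Accepted, Accepted, Accepted, Rejected

The rule appears to be: power ≥ 3.
[power: 1, band: delta, mode: steady, channel: 6, tag: R]: Rejected (power = 1). [power: 6, band: beta, mode: pulse, channel: 7, tag: T]: Accepted (power = 6). [power: 14, band: beta, mode: pulse, channel: 9, tag: P]: Accepted (power = 14). [power: 3, band: gamma, mode: pulse, channel: 9, tag: P]: Accepted (power = 3). [power: 2, band: alpha, mode: pulse, channel: 19, tag: T]: Rejected (power = 2).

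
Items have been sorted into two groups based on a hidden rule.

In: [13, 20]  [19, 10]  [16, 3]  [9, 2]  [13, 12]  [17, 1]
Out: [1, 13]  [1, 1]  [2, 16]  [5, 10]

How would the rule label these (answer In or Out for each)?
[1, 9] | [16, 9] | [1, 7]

The pattern is that an item is 'In' exactly when: first ≥ 9.
[1, 9]: Out (first 1).
[16, 9]: In (first 16).
[1, 7]: Out (first 1).

Out, In, Out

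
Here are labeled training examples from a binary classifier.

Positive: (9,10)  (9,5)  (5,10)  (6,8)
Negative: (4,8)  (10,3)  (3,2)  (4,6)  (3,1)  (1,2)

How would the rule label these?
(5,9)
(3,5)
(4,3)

The simplest hypothesis consistent with all the labels is: sum ≥ 14.
Positive: (5,9), since 5+9 = 14. Negative: (3,5), since 3+5 = 8. Negative: (4,3), since 4+3 = 7.

Positive, Negative, Negative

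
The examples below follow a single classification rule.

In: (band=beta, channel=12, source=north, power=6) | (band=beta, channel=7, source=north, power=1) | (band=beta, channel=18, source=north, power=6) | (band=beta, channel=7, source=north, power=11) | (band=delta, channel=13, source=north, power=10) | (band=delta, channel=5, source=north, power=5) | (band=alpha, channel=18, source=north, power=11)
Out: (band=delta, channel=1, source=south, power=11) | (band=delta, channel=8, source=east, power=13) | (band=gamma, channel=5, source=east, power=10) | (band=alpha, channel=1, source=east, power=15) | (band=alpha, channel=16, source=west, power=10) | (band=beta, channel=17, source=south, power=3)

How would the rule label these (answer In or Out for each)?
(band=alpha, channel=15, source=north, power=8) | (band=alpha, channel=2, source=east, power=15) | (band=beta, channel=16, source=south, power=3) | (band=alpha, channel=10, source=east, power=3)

The rule appears to be: source is north.
(band=alpha, channel=15, source=north, power=8): In (source is north).
(band=alpha, channel=2, source=east, power=15): Out (source is east).
(band=beta, channel=16, source=south, power=3): Out (source is south).
(band=alpha, channel=10, source=east, power=3): Out (source is east).

In, Out, Out, Out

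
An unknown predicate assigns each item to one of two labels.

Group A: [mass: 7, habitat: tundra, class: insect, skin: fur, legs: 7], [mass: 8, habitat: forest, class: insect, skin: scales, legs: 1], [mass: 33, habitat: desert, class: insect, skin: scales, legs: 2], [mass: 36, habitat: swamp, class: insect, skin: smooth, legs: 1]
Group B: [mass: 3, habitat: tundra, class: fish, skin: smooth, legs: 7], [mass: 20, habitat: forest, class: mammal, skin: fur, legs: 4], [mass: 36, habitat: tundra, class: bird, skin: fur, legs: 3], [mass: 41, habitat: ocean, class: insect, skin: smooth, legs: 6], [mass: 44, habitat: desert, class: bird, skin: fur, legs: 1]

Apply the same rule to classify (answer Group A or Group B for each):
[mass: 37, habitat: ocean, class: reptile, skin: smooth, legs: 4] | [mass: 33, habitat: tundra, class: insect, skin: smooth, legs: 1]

A rule that fits every label: class is insect AND mass ≤ 36 — true of each 'Group A' example, false of each 'Group B' one.

Group B, Group A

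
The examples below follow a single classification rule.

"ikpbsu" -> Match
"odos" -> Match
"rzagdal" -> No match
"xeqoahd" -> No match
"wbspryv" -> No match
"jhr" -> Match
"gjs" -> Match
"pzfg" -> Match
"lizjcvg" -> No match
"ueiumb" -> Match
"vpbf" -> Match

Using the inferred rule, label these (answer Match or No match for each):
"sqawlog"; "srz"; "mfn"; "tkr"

Every 'Match' example satisfies: length ≤ 6. None of the 'No match' examples do.
"sqawlog": length 7 — does not fit, so No match. "srz": length 3 — matches, so Match. "mfn": length 3 — matches, so Match. "tkr": length 3 — matches, so Match.

No match, Match, Match, Match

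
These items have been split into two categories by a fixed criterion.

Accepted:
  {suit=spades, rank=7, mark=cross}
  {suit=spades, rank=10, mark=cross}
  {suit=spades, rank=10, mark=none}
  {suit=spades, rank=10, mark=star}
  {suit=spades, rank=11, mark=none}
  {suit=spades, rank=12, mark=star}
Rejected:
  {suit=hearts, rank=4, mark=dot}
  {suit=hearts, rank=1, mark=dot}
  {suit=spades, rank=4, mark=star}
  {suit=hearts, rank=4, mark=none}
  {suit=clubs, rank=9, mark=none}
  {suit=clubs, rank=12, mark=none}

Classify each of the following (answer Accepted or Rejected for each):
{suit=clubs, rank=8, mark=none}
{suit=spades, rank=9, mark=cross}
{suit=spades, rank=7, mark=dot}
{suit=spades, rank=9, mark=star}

Rejected, Accepted, Accepted, Accepted

The classifier is using: suit is spades AND rank ≥ 7.
{suit=clubs, rank=8, mark=none}: suit is clubs, rank = 8, doesn't qualify → Rejected.
{suit=spades, rank=9, mark=cross}: suit is spades, rank = 9, has this property → Accepted.
{suit=spades, rank=7, mark=dot}: suit is spades, rank = 7, has this property → Accepted.
{suit=spades, rank=9, mark=star}: suit is spades, rank = 9, has this property → Accepted.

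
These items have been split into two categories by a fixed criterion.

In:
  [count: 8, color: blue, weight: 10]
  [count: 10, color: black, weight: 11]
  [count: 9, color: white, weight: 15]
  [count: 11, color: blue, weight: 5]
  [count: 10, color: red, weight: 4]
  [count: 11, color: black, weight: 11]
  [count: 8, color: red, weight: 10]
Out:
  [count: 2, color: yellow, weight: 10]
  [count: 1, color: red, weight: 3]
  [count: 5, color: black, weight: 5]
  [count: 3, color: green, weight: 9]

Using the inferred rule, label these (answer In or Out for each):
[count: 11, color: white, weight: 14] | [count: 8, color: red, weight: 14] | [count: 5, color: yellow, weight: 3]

In, In, Out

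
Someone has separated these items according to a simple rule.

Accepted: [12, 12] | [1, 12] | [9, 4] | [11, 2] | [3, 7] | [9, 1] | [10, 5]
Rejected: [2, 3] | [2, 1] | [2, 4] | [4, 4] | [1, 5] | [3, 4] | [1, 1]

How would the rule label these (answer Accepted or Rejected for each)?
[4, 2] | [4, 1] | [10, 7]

Rejected, Rejected, Accepted

The pattern is that an item is 'Accepted' exactly when: sum ≥ 10.
Rejected: [4, 2], since 4+2 = 6.
Rejected: [4, 1], since 4+1 = 5.
Accepted: [10, 7], since 10+7 = 17.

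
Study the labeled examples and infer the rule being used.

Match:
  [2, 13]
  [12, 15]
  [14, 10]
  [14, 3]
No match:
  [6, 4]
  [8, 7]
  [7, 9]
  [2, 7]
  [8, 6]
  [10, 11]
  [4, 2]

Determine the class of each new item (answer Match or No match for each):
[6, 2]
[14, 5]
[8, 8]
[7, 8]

The common property of the 'Match' items is: max ≥ 12. No 'No match' item has it.
[6, 2]: max 6 — does not fit, so No match.
[14, 5]: max 14 — meets the rule, so Match.
[8, 8]: max 8 — does not fit, so No match.
[7, 8]: max 8 — does not fit, so No match.

No match, Match, No match, No match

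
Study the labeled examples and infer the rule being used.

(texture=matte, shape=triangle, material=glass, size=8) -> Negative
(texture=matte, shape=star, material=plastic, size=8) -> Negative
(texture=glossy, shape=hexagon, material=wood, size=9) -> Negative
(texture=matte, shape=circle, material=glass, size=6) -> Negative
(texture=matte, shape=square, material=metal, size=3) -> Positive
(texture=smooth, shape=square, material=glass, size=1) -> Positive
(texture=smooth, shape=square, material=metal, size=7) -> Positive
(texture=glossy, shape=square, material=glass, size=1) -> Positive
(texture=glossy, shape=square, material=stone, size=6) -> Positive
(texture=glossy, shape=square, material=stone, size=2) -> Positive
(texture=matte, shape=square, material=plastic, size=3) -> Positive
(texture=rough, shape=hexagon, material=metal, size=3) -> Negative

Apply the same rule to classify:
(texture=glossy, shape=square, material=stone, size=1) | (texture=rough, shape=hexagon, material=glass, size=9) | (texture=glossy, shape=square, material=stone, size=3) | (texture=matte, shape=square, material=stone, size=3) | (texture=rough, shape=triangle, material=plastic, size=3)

The simplest hypothesis consistent with all the labels is: shape is square.
(texture=glossy, shape=square, material=stone, size=1): shape is square, meets the rule → Positive.
(texture=rough, shape=hexagon, material=glass, size=9): shape is hexagon, lacks this property → Negative.
(texture=glossy, shape=square, material=stone, size=3): shape is square, meets the rule → Positive.
(texture=matte, shape=square, material=stone, size=3): shape is square, meets the rule → Positive.
(texture=rough, shape=triangle, material=plastic, size=3): shape is triangle, lacks this property → Negative.

Positive, Negative, Positive, Positive, Negative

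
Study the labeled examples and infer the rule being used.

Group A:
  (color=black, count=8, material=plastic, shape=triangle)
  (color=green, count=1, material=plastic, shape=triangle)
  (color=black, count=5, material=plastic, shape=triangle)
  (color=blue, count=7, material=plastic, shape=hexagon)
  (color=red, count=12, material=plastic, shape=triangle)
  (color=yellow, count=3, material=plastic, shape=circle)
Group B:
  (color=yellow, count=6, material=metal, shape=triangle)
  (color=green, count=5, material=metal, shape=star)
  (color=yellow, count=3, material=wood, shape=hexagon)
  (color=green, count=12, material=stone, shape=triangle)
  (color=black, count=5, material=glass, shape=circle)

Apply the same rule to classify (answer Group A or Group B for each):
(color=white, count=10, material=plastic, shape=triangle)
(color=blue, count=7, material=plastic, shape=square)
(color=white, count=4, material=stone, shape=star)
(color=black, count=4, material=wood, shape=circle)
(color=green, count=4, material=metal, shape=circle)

All 'Group A' examples share one property — material is plastic — and every 'Group B' example lacks it.
(color=white, count=10, material=plastic, shape=triangle): Group A (material is plastic). (color=blue, count=7, material=plastic, shape=square): Group A (material is plastic). (color=white, count=4, material=stone, shape=star): Group B (material is stone). (color=black, count=4, material=wood, shape=circle): Group B (material is wood). (color=green, count=4, material=metal, shape=circle): Group B (material is metal).

Group A, Group A, Group B, Group B, Group B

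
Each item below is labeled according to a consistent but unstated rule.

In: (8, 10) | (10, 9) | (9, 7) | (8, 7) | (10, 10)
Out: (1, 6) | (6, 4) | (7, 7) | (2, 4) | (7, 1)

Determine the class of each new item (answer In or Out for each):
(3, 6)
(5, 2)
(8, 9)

Out, Out, In

Rule: sum ≥ 15. This holds for each 'In' example and fails for each 'Out' one.
Out: (3, 6), since 3+6 = 9.
Out: (5, 2), since 5+2 = 7.
In: (8, 9), since 8+9 = 17.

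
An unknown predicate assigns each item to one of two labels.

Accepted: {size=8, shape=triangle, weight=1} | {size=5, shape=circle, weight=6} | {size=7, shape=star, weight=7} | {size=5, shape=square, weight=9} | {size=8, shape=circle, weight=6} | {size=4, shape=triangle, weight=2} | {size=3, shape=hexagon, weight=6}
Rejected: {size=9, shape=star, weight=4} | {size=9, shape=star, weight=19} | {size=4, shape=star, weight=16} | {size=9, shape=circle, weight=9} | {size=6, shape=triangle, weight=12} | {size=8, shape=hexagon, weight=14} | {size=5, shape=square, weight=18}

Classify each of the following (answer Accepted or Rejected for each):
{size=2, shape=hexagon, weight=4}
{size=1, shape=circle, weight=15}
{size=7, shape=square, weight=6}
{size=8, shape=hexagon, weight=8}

'Accepted' ⟺ weight ≤ 9 AND size ≤ 8.
{size=2, shape=hexagon, weight=4}: weight = 4, size = 2 — matches, so Accepted. {size=1, shape=circle, weight=15}: weight = 15, size = 1 — fails the rule, so Rejected. {size=7, shape=square, weight=6}: weight = 6, size = 7 — matches, so Accepted. {size=8, shape=hexagon, weight=8}: weight = 8, size = 8 — matches, so Accepted.

Accepted, Rejected, Accepted, Accepted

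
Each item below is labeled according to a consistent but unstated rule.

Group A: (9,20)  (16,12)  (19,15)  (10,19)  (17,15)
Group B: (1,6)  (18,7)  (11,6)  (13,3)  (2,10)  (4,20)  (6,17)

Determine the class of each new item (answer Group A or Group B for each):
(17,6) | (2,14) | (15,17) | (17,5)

Group B, Group B, Group A, Group B

The classifier is using: sum ≥ 28.
(17,6) — 17+6 = 23, hence Group B. (2,14) — 2+14 = 16, hence Group B. (15,17) — 15+17 = 32, hence Group A. (17,5) — 17+5 = 22, hence Group B.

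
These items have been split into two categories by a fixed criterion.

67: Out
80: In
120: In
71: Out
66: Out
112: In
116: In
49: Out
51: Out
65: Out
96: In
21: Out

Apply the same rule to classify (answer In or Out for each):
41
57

Out, Out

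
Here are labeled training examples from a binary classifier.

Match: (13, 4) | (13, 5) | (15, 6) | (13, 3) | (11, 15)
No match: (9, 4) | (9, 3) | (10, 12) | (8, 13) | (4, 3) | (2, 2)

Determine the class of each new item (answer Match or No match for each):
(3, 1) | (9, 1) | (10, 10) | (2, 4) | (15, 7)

The rule appears to be: first ≥ 11.
(3, 1) → first 3 → No match. (9, 1) → first 9 → No match. (10, 10) → first 10 → No match. (2, 4) → first 2 → No match. (15, 7) → first 15 → Match.

No match, No match, No match, No match, Match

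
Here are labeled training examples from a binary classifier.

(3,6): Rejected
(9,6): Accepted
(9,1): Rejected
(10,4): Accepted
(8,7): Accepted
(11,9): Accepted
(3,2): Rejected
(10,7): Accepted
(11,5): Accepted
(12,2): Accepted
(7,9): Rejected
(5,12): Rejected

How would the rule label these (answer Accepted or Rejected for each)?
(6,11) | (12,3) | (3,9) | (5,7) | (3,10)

One predicate separates the groups cleanly: first > second AND sum ≥ 14.
(6,11) — 6 < 11, 6+11 = 17, hence Rejected.
(12,3) — 12 > 3, 12+3 = 15, hence Accepted.
(3,9) — 3 < 9, 3+9 = 12, hence Rejected.
(5,7) — 5 < 7, 5+7 = 12, hence Rejected.
(3,10) — 3 < 10, 3+10 = 13, hence Rejected.

Rejected, Accepted, Rejected, Rejected, Rejected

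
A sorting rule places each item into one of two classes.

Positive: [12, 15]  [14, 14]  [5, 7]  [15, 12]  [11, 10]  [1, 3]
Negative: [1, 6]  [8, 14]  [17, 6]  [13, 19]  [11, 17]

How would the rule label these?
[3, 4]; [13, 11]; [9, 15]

Positive, Positive, Negative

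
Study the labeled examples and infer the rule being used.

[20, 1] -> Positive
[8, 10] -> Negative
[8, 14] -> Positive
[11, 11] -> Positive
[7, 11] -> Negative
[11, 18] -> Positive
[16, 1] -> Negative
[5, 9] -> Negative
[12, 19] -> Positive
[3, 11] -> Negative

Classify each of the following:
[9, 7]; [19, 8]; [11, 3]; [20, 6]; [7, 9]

Negative, Positive, Negative, Positive, Negative

The simplest hypothesis consistent with all the labels is: sum ≥ 21.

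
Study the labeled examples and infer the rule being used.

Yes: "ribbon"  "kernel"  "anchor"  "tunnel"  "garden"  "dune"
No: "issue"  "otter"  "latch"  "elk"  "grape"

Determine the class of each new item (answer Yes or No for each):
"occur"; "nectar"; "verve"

No, Yes, No

The distinguishing property — even length — holds for all the 'Yes' cases and none of the 'No' cases.
"occur" → length 5 → No. "nectar" → length 6 → Yes. "verve" → length 5 → No.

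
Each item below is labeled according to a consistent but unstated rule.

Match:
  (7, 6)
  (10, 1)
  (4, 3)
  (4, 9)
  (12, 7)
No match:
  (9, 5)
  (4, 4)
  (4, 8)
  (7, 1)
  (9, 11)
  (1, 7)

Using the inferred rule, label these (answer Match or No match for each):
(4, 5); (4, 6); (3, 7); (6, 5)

The classifier is using: sum is odd.
Match: (4, 5), since 4+5 = 9.
No match: (4, 6), since 4+6 = 10.
No match: (3, 7), since 3+7 = 10.
Match: (6, 5), since 6+5 = 11.

Match, No match, No match, Match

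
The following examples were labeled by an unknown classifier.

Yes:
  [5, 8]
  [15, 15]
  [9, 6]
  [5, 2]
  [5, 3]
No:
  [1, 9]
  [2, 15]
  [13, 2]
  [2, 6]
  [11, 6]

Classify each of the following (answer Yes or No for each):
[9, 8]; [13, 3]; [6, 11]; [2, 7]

One predicate separates the groups cleanly: |first − second| ≤ 3.
[9, 8]: Yes (|9−8| = 1). [13, 3]: No (|13−3| = 10). [6, 11]: No (|6−11| = 5). [2, 7]: No (|2−7| = 5).

Yes, No, No, No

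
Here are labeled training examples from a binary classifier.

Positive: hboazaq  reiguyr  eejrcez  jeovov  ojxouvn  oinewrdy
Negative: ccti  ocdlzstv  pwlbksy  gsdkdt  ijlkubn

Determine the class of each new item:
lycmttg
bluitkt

Negative, Negative

One predicate separates the groups cleanly: has ≥ 3 vowels.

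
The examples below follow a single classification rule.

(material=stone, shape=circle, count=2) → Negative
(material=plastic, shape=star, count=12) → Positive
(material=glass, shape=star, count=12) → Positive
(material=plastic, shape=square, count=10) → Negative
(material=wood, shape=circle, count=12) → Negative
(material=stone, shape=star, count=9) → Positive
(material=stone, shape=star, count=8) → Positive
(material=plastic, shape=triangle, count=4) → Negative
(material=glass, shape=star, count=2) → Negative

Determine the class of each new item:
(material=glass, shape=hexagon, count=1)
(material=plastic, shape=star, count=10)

Negative, Positive

The common property of the 'Positive' items is: shape is star AND count ≥ 4. No 'Negative' item has it.
(material=glass, shape=hexagon, count=1): Negative (shape is hexagon, count = 1). (material=plastic, shape=star, count=10): Positive (shape is star, count = 10).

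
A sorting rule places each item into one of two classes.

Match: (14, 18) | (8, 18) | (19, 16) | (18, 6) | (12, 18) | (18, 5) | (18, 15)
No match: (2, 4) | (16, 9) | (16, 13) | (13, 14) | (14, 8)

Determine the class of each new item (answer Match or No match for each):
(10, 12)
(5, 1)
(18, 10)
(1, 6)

One predicate separates the groups cleanly: max ≥ 18.
(10, 12) → max 12 → No match. (5, 1) → max 5 → No match. (18, 10) → max 18 → Match. (1, 6) → max 6 → No match.

No match, No match, Match, No match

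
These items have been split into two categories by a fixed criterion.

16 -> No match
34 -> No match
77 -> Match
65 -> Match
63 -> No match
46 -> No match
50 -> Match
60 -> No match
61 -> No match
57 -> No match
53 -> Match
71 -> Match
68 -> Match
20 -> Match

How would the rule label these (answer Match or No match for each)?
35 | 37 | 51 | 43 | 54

Match, No match, No match, No match, No match

The common property of the 'Match' items is: ≡ 2 (mod 3). No 'No match' item has it.
Match: 35, since 35 mod 3 = 2. No match: 37, since 37 mod 3 = 1. No match: 51, since 51 mod 3 = 0. No match: 43, since 43 mod 3 = 1. No match: 54, since 54 mod 3 = 0.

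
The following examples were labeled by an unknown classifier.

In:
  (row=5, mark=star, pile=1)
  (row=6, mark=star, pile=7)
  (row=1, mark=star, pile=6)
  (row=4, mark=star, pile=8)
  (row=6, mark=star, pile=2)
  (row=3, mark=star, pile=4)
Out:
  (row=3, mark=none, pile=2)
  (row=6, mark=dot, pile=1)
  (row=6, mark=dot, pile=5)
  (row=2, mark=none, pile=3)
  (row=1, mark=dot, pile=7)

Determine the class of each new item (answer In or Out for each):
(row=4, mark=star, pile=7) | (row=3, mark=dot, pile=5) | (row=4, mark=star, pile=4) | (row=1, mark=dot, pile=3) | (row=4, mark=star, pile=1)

In, Out, In, Out, In

Looking at the examples, the only property every 'In' case has and every 'Out' case lacks is: mark is star.
(row=4, mark=star, pile=7): mark is star, checks out → In. (row=3, mark=dot, pile=5): mark is dot, does not fit → Out. (row=4, mark=star, pile=4): mark is star, checks out → In. (row=1, mark=dot, pile=3): mark is dot, does not fit → Out. (row=4, mark=star, pile=1): mark is star, checks out → In.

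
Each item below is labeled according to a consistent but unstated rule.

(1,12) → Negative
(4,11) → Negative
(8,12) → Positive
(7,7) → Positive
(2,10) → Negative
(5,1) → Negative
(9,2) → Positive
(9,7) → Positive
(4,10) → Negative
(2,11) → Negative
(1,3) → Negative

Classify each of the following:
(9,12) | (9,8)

One predicate separates the groups cleanly: first ≥ 7.
Positive: (9,12), since first 9.
Positive: (9,8), since first 9.

Positive, Positive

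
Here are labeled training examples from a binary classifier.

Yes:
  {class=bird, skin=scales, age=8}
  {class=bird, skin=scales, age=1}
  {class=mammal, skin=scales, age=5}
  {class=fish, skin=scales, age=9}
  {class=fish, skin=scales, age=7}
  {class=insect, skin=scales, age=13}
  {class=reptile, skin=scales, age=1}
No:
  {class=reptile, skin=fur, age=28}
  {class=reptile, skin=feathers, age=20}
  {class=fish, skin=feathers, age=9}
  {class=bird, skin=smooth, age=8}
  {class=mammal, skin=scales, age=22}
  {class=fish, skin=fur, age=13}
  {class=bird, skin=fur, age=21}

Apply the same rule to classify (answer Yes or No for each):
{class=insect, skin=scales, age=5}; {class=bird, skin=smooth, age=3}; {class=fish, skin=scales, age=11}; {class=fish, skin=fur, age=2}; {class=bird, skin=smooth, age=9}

The pattern is that an item is 'Yes' exactly when: skin is scales AND age ≤ 13.
{class=insect, skin=scales, age=5}: Yes (skin is scales, age = 5).
{class=bird, skin=smooth, age=3}: No (skin is smooth, age = 3).
{class=fish, skin=scales, age=11}: Yes (skin is scales, age = 11).
{class=fish, skin=fur, age=2}: No (skin is fur, age = 2).
{class=bird, skin=smooth, age=9}: No (skin is smooth, age = 9).

Yes, No, Yes, No, No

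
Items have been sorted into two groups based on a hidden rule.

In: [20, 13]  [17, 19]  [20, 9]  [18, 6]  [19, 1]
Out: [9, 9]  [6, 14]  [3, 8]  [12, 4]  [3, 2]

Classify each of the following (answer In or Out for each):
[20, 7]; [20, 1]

All 'In' examples share one property — first ≥ 13 — and every 'Out' example lacks it.
[20, 7]: In (first 20). [20, 1]: In (first 20).

In, In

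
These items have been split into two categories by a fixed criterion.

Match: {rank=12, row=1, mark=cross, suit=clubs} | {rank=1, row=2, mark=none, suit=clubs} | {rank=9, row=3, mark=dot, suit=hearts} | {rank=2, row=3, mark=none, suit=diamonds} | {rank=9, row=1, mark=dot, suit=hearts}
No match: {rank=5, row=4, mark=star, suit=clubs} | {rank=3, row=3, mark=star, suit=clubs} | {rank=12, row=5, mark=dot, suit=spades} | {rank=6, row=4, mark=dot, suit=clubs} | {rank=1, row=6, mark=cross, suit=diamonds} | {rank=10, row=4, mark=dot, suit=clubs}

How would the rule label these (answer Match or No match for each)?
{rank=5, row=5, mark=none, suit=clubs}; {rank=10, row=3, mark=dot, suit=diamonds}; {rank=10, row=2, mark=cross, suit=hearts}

No match, Match, Match

The common property of the 'Match' items is: rank ≠ 3 AND row ≤ 3. No 'No match' item has it.
{rank=5, row=5, mark=none, suit=clubs}: rank = 5, row = 5, does not pass → No match.
{rank=10, row=3, mark=dot, suit=diamonds}: rank = 10, row = 3, passes → Match.
{rank=10, row=2, mark=cross, suit=hearts}: rank = 10, row = 2, passes → Match.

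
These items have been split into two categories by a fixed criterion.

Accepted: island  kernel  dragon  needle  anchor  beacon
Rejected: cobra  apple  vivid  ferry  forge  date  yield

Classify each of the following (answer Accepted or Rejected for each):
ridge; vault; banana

All 'Accepted' examples share one property — contains 'n' — and every 'Rejected' example lacks it.
ridge: no 'n' — doesn't qualify, so Rejected.
vault: no 'n' — doesn't qualify, so Rejected.
banana: has 'n' — qualifies, so Accepted.

Rejected, Rejected, Accepted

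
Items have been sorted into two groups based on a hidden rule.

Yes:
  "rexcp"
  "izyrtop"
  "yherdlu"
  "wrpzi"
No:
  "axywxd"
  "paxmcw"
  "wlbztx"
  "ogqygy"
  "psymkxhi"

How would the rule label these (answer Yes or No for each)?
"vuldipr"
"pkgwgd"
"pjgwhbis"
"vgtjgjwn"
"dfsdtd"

Yes, No, No, No, No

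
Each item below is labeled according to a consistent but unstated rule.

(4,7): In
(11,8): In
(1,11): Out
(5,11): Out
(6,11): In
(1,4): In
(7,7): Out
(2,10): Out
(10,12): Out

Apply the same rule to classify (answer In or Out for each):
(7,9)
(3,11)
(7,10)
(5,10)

The classifier is using: sum is odd.
Out: (7,9), since 7+9 = 16. Out: (3,11), since 3+11 = 14. In: (7,10), since 7+10 = 17. In: (5,10), since 5+10 = 15.

Out, Out, In, In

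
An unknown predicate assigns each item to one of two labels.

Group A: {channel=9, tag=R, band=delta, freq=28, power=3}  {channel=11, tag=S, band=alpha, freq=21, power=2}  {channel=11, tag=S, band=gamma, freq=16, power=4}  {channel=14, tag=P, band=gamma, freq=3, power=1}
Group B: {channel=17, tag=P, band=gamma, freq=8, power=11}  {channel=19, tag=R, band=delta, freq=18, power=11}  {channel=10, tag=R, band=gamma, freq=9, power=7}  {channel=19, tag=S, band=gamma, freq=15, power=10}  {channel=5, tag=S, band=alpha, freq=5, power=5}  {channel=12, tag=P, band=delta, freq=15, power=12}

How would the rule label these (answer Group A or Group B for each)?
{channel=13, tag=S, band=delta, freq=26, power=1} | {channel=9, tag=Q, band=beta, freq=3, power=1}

Group A, Group A

'Group A' ⟺ power ≤ 4.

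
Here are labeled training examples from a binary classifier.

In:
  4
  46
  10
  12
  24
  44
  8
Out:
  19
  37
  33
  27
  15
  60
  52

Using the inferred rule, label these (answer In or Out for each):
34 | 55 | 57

In, Out, Out

Every 'In' example satisfies: even AND at most 46. None of the 'Out' examples do.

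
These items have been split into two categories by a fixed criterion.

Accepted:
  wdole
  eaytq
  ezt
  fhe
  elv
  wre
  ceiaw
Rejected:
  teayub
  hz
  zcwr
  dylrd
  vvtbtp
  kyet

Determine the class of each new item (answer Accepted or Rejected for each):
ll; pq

Rejected, Rejected

'Accepted' ⟺ odd length AND contains 'e'.
ll: Rejected (length 2, no 'e'). pq: Rejected (length 2, no 'e').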